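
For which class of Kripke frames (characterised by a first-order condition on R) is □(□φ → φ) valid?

Suppose □(□φ→φ) is valid. Take Rxy and set V(φ)={w : Ryw}. Then at y, □φ holds; since □(□φ→φ) at x, □φ→φ at y, so φ at y, i.e. Ryy.
The converse is a direct semantic check.
Frame condition: ∀x ∀y (Rxy → Ryy).

shift-reflexivity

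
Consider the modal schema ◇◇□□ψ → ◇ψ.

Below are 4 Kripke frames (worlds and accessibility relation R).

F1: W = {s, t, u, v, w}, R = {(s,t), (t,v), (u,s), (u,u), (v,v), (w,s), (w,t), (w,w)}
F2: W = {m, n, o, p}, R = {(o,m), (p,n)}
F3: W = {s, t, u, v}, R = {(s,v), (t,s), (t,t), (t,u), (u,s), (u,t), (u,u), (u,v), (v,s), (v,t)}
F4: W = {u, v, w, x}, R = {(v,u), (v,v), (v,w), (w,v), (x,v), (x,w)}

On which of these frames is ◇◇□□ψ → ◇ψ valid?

F2

Frame correspondent (Sahlqvist): ∀x ∀y (xR²y → ∃w (yR²w ∧ xRw)) — i.e. a generalized confluence (Geach) condition.
F1: fails — sR²v but no w* with vR²w* and sRw*.
F2: ✓.
F3: fails — sR²s but no w with sR²w and sRw.
F4: fails — vR²u but no t with uR²t and vRt.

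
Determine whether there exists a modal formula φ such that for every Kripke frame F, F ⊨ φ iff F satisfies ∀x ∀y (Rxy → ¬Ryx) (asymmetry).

Not modally definable

Any modally definable frame class is closed under surjective bounded morphisms.
The 4-cycle (worlds w0,w1,w2,w3 with w0→w1→w2→w3→w0) is asymmetric. Mapping every world to a single reflexive point • is a surjective bounded morphism, and the reflexive point is not asymmetric (R•• but asymmetry requires ¬R••).
So no modal formula (or set of formulas) defines exactly the asymmetric frames.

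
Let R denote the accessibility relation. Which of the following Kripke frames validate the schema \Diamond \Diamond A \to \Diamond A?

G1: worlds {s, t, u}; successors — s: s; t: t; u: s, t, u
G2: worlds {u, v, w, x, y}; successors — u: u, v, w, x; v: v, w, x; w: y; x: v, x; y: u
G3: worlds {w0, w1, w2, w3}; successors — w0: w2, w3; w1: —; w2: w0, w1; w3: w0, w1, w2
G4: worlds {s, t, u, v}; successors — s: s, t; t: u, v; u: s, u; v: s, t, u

G1

This is the axiom for transitivity; its first-order frame correspondent is \forall x \forall y \forall z (Rxy \wedge Ryz \to Rxz).
G1: ✓.
G2: fails — Ruw and Rwy but not Ruy.
G3: fails — Rw3w0 and Rw0w3 but not Rw3w3.
G4: fails — Rtv and Rvt but not Rtt.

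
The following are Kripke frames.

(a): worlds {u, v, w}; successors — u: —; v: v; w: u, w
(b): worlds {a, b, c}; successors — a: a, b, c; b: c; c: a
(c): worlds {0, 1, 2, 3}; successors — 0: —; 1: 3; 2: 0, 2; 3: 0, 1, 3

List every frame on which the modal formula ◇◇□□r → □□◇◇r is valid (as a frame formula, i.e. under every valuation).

The schema corresponds to a generalized confluence (Geach) condition: ∀x ∀y ∀z ((xR²y ∧ xR²z) → ∃w (yR²w ∧ zR²w)).
(a): fails — wR²u, wR²u but no t with uR²t and uR²t.
(b): condition met.
(c): fails — 1R²0, 1R²0 but no w with 0R²w and 0R²w.
Valid on: (b).

(b)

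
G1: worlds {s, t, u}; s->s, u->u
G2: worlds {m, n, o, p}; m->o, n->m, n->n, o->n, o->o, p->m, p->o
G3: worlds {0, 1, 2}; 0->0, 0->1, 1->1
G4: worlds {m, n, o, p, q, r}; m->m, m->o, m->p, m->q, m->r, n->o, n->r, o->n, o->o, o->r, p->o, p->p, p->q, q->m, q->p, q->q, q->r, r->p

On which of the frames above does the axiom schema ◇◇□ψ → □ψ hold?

G1

Frame correspondent (Sahlqvist): ∀x ∀y ∀z ((xR²y ∧ xRz) → ∃w (yRw ∧ z = w)) — i.e. a generalized confluence (Geach) condition.
G1: condition met.
G2: fails — mR²n, mRo but no w with nRw and o=w.
G3: fails — 0R²1, 0R0 but no w with 1Rw and 0=w.
G4: fails — mR²n, mRm but no w with nRw and m=w.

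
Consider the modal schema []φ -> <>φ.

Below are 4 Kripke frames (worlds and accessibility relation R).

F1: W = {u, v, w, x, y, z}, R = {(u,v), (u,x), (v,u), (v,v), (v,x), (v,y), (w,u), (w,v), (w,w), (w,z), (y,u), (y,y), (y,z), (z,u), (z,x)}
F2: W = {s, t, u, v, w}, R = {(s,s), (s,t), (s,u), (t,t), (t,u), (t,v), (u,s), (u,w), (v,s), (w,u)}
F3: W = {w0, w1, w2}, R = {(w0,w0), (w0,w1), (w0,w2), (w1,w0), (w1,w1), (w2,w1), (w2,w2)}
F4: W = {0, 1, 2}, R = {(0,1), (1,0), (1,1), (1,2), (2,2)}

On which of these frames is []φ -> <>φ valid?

The schema corresponds to seriality: forall x exists y Rxy.
F1: fails — world x has no successor.
F2: ✓.
F3: ✓.
F4: ✓.

F2, F3, F4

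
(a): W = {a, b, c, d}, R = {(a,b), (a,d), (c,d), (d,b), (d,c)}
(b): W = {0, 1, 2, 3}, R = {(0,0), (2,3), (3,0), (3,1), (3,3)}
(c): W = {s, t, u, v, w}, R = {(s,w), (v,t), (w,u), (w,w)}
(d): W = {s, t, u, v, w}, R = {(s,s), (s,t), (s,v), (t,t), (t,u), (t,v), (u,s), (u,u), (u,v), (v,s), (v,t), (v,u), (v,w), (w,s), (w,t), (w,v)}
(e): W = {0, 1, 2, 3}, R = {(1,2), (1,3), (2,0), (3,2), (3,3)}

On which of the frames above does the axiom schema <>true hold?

(d)

The schema corresponds to seriality: forall x exists y Rxy.
(a): fails — world b has no successor.
(b): fails — world 1 has no successor.
(c): fails — world t has no successor.
(d): holds.
(e): fails — world 0 has no successor.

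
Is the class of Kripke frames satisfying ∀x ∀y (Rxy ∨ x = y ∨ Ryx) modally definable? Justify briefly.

Not modally definable

Modal frame validity is preserved under disjoint unions.
Take 4 disjoint single-world reflexive frames: each is trivially connected, but their disjoint union has 4 worlds with no edge between distinct components, so it is not connected.
So the class is not modally definable.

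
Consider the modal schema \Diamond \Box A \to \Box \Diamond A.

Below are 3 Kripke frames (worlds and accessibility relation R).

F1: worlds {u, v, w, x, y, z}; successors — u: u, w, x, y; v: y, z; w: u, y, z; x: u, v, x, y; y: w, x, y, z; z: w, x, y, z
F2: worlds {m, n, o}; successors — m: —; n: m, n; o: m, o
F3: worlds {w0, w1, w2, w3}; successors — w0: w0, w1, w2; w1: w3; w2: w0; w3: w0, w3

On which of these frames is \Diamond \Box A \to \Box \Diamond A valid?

F1

This is the axiom for convergence; its first-order frame correspondent is \forall x \forall y \forall z (Rxy \wedge Rxz \to \exists w (Ryw \wedge Rzw)).
F1: condition met.
F2: fails — Rnn and Rnm but n and m have no common successor.
F3: fails — Rw0w1 and Rw0w0 but w1 and w0 have no common successor.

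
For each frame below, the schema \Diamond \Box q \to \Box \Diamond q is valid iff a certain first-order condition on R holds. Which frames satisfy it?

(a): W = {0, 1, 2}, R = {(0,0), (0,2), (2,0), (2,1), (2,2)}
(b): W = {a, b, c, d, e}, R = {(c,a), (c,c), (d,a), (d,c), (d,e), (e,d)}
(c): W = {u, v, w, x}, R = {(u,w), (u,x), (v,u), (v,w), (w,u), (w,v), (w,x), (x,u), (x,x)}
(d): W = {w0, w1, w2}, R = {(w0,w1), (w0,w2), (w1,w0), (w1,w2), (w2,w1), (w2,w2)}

The schema corresponds to convergence: \forall x \forall y \forall z (Rxy \wedge Rxz \to \exists w (Ryw \wedge Rzw)).
(a): fails — R20 and R21 but 0 and 1 have no common successor.
(b): fails — Rcc and Rca but c and a have no common successor.
(c): satisfies the condition.
(d): satisfies the condition.

(c), (d)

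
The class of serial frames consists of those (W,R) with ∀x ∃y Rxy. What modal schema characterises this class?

□r → ◇r

A defining formula is □r → ◇r (the D axiom).
Suppose □r→◇r is valid. At any x set V(r)=W. Then □r at x, so ◇r at x, so x has a successor.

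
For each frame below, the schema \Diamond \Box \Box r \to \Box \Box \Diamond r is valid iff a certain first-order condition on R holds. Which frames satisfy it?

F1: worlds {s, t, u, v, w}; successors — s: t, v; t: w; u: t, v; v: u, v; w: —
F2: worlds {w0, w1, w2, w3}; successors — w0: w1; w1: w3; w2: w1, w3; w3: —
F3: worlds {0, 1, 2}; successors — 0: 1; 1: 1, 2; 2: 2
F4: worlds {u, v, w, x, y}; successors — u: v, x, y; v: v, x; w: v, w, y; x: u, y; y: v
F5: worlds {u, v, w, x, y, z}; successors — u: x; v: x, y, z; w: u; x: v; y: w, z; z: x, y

This is the axiom for a generalized confluence (Geach) condition; its first-order frame correspondent is \forall x \forall y \forall z ((xRy \wedge x R^2 z) \to \exists w (y R^2 w \wedge zRw)).
F1: fails — sRt, sR²u but no w* with tR²w* and uRw*.
F2: fails — w0Rw1, w0R²w3 but no w with w1R²w and w3Rw.
F3: satisfies the condition.
F4: fails — uRy, uR²x but no t with yR²t and xRt.
F5: fails — vRx, vR²w but no t with xR²t and wRt.
Valid on: F3.

F3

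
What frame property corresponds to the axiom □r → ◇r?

seriality: ∀x ∃y Rxy

This is the D axiom.
It corresponds to seriality: ∀x ∃y Rxy.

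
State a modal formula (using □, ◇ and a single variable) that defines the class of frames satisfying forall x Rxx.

This is reflexivity; the standard corresponding axiom is T: □ψ → ψ.
Suppose □ψ→ψ is valid. At any x set V(ψ)={w : Rxw}. Then □ψ holds at x, so ψ holds at x, i.e. Rxx.

□ψ → ψ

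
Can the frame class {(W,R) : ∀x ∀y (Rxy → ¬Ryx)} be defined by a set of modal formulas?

No — not modally definable

Modal frame validity is preserved under surjective bounded morphisms.
The 4-cycle (worlds a,b,c,d with a→b→c→d→a) is asymmetric. Mapping every world to a single reflexive point • is a surjective bounded morphism, and the reflexive point is not asymmetric (R•• but asymmetry requires ¬R••).
So the class is not modally definable.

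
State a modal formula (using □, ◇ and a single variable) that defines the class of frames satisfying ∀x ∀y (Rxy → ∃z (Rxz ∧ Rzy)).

□□q → □q

The condition is density. The C4 schema □□q → □q defines it.
Suppose □□q→□q is valid. Take Rxy and set V(q)={w : xR²w}. Then □□q at x, so □q at x, so q at y, i.e. ∃z(Rxz∧Rzy).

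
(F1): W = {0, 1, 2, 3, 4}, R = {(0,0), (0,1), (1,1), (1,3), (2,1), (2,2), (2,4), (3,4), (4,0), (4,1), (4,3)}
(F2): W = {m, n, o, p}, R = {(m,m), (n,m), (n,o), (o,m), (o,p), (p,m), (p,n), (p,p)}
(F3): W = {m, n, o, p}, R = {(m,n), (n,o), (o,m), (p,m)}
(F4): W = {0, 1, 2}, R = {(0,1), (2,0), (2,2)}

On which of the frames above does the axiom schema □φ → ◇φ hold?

(F1), (F2), (F3)

This is the axiom for seriality; its first-order frame correspondent is ∀x ∃y Rxy.
(F1): condition met.
(F2): condition met.
(F3): condition met.
(F4): fails — world 1 has no successor.
Valid on: (F1), (F2), (F3).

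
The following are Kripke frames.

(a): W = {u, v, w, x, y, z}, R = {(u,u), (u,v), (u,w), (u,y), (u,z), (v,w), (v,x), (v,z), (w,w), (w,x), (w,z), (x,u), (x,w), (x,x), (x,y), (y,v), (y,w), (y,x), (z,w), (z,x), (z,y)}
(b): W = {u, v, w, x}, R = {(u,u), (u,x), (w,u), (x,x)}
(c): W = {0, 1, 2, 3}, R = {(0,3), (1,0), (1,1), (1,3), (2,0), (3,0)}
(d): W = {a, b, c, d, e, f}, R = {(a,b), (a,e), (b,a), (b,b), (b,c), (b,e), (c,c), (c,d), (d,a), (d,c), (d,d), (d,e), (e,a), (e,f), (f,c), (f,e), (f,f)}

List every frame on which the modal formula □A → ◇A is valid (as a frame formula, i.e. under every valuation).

(a), (c), (d)

The schema corresponds to seriality: ∀x ∃y Rxy.
(a): holds.
(b): fails — world v has no successor.
(c): holds.
(d): holds.
Valid on: (a), (c), (d).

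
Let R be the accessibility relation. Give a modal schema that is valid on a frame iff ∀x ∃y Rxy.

□p → ◇p

A defining formula is □p → ◇p (the D axiom).
Suppose □p→◇p is valid. At any x set V(p)=W. Then □p at x, so ◇p at x, so x has a successor.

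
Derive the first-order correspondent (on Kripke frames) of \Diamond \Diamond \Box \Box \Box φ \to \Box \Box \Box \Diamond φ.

This is a Sahlqvist (Geach-type) schema ◇^2□^3φ → □^3◇^1φ.
Minimal-valuation argument: fix x; take any y with xR^2y and any z with xR^3z. Set V(φ) to the set of worlds R-reachable from y in exactly 3 steps. Then □^3φ holds at y, so the antecedent holds at x; validity forces ◇^1φ at z, giving a w with zR^1w and yR^3w.
First-order correspondent: \forall x \forall y \forall z ((x R^2 y \wedge x R^3 z) \to \exists w (y R^3 w \wedge zRw)).

\forall x \forall y \forall z ((x R^2 y \wedge x R^3 z) \to \exists w (y R^3 w \wedge zRw))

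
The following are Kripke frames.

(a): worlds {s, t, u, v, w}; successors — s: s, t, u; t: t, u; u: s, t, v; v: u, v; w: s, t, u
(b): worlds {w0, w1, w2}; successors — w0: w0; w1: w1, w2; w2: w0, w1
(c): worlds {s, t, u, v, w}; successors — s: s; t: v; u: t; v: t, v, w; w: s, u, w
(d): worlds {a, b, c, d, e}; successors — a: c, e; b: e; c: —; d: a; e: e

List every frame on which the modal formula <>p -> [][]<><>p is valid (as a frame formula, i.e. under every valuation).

The schema corresponds to a generalized confluence (Geach) condition: forall x forall y forall z ((xRy & x R^2 z) -> exists w (y = w & z R^2 w)).
(a): satisfies the condition.
(b): fails — w1Rw1, w1R²w0 but no w with w1=w and w0R²w.
(c): fails — tRv, tR²w but no w* with v=w* and wR²w*.
(d): fails — aRc, aR²e but no w with c=w and eR²w.
Valid on: (a).

(a)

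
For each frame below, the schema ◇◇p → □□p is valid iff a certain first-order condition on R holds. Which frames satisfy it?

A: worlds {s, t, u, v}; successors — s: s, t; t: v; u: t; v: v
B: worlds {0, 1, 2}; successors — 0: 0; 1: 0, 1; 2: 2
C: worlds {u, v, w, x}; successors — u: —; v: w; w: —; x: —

C

This is the axiom for a generalized confluence (Geach) condition; its first-order frame correspondent is ∀x ∀y ∀z ((xR²y ∧ xR²z) → ∃w (y = w ∧ z = w)).
A: fails — sR²s, sR²t but s ≠ t.
B: fails — 1R²0, 1R²1 but 0 ≠ 1.
C: holds.
Valid on: C.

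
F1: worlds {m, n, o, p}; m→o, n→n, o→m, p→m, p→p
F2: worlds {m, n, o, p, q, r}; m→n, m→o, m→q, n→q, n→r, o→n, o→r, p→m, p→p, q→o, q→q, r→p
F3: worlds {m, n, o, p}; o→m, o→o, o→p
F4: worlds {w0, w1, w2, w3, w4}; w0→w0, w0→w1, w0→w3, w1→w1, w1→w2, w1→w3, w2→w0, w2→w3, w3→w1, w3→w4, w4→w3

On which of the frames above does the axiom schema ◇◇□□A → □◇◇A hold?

Frame correspondent (Sahlqvist): ∀x ∀y ∀z ((xR²y ∧ xRz) → ∃w (yR²w ∧ zR²w)) — i.e. a generalized confluence (Geach) condition.
F1: fails — mR²m, mRo but no w with mR²w and oR²w.
F2: fails — mR²r, mRq but no w with rR²w and qR²w.
F3: fails — oR²m, oRm but no w with mR²w and mR²w.
F4: condition met.

F4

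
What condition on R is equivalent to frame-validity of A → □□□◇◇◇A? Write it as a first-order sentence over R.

This is a Sahlqvist (Geach-type) schema ◇^0□^0A → □^3◇^3A.
Minimal-valuation argument: fix x; take any y with xR^0y and any z with xR^3z. Set V(A) to the set of worlds R-reachable from y in exactly 0 steps. Then □^0A holds at y, so the antecedent holds at x; validity forces ◇^3A at z, giving a w with zR^3w and yR^0w.
First-order correspondent: ∀x ∀z (xR³z → ∃w (x = w ∧ zR³w)).

∀x ∀z (xR³z → ∃w (x = w ∧ zR³w))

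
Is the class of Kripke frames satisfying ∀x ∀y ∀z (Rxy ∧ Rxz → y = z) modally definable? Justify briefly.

Yes, by ◇q → □q

This is a Sahlqvist condition; the CD axiom ◇q → □q defines it.
Suppose ◇q→□q is valid. Take Rxy, Rxz and set V(q)={y}. Then ◇q at x, so □q at x, so q at z, i.e. z=y.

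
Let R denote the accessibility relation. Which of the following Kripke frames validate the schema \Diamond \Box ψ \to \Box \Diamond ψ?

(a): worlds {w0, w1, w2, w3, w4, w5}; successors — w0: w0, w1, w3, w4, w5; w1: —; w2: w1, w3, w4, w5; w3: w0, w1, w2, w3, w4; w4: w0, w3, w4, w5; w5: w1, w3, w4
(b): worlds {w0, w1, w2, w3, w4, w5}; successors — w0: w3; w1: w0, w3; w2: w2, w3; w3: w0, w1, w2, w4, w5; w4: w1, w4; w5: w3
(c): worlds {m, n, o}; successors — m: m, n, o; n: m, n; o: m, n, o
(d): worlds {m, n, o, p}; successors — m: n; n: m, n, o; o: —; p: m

Frame correspondent (Sahlqvist): \forall x \forall y \forall z (Rxy \wedge Rxz \to \exists w (Ryw \wedge Rzw)) — i.e. convergence.
(a): fails — Rw0w1 and Rw0w1 but w1 and w1 have no common successor.
(b): fails — Rw1w0 and Rw1w3 but w0 and w3 have no common successor.
(c): ✓.
(d): fails — Rnn and Rno but n and o have no common successor.

(c)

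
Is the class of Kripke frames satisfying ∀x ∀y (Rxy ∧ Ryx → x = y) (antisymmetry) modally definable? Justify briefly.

If a class were modally definable it would be closed under surjective bounded morphisms (Goldblatt–Thomason).
The 4-cycle (worlds 0,1,2,3 with 0→1→2→3→0) is antisymmetric. Sending even-indexed worlds to s and odd-indexed worlds to t is a surjective bounded morphism onto the two-world frame with s↔t, which is not antisymmetric.
So the class is not modally definable.

No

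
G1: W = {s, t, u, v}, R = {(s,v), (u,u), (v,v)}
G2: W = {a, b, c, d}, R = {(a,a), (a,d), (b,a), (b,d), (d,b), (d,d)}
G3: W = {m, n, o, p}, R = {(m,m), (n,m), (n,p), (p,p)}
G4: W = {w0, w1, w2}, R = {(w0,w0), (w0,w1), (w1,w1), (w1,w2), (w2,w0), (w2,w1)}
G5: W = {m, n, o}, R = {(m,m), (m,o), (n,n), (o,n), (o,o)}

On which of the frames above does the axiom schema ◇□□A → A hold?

G2, G4

Frame correspondent (Sahlqvist): ∀x ∀y (xRy → ∃w (yR²w ∧ x = w)) — i.e. a generalized confluence (Geach) condition.
G1: fails — sRv but no w with vR²w and s=w.
G2: condition met.
G3: fails — nRm but no w with mR²w and n=w.
G4: condition met.
G5: fails — mRo but no w with oR²w and m=w.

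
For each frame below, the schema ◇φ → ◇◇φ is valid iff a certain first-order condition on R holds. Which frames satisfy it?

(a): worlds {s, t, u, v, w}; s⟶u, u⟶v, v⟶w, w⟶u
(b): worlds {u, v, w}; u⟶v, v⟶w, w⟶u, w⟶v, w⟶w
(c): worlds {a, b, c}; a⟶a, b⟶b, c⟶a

(c)

The schema corresponds to a generalized confluence (Geach) condition: ∀x ∀y (xRy → ∃w (y = w ∧ xR²w)).
(a): fails — sRu but no w* with u=w* and sR²w*.
(b): fails — uRv but no t with v=t and uR²t.
(c): satisfies the condition.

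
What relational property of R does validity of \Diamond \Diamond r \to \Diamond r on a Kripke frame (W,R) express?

This is frame-equivalent to □r → □□r (substitute ¬r for r and contrapose).
Suppose □r→□□r is valid. Take Rxy, Ryz and set V(r)={w : Rxw}. Then □r at x, so □□r at x, so □r at y, so r at z, i.e. Rxz.

transitivity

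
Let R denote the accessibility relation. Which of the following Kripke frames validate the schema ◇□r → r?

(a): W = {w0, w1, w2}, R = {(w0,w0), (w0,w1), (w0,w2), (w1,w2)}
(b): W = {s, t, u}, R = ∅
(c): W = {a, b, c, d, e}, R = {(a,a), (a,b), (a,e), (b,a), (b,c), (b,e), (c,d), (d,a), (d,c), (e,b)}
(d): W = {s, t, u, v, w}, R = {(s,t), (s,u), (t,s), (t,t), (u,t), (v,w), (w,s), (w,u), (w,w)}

(b)

This is the axiom for symmetry; its first-order frame correspondent is ∀x ∀y (Rxy → Ryx).
(a): fails — Rw1w2 but not Rw2w1.
(b): condition met.
(c): fails — Rbc but not Rcb.
(d): fails — Rwu but not Ruw.
Valid on: (b).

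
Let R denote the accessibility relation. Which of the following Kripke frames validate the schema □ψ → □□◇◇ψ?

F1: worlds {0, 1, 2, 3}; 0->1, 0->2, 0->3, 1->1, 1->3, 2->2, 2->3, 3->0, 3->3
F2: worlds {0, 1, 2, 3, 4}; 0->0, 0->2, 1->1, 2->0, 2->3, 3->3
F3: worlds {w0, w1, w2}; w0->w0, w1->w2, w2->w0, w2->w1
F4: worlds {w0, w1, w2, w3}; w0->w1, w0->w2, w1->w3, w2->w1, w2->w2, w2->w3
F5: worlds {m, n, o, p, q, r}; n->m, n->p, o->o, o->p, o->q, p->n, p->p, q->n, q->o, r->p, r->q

F1

Frame correspondent (Sahlqvist): ∀x ∀z (xR²z → ∃w (xRw ∧ zR²w)) — i.e. a generalized confluence (Geach) condition.
F1: condition met.
F2: fails — 0R²3 but no w with 0Rw and 3R²w.
F3: fails — w1R²w0 but no w with w1Rw and w0R²w.
F4: fails — w0R²w1 but no w with w0Rw and w1R²w.
F5: fails — pR²m but no w with pRw and mR²w.
Valid on: F1.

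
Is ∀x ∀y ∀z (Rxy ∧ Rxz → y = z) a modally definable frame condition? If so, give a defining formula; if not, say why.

Yes — defined by ◇q → □q

This is a Sahlqvist condition; the CD axiom ◇q → □q defines it.
Suppose ◇q→□q is valid. Take Rxy, Rxz and set V(q)={y}. Then ◇q at x, so □q at x, so q at z, i.e. z=y.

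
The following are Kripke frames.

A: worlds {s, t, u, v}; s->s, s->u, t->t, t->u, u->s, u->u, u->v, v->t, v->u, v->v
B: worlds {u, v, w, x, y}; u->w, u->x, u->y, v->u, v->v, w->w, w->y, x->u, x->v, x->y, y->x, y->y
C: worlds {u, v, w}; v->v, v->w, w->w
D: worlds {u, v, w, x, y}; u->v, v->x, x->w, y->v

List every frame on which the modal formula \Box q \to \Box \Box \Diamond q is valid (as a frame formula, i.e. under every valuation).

The schema corresponds to a generalized confluence (Geach) condition: \forall x \forall z (x R^2 z \to \exists w (xRw \wedge zRw)).
A: ✓.
B: fails — uR²v but no t with uRt and vRt.
C: ✓.
D: fails — uR²x but no t with uRt and xRt.
Valid on: A, C.

A, C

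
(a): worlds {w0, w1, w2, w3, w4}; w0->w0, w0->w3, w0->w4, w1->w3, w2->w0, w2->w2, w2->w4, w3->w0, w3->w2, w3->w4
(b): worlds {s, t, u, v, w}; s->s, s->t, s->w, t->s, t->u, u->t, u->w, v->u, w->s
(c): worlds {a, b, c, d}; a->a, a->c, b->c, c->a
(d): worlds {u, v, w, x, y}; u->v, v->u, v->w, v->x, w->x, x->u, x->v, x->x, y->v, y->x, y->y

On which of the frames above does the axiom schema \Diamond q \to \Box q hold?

none

The schema corresponds to partial functionality: \forall x \forall y \forall z (Rxy \wedge Rxz \to y = z).
(a): fails — w0 sees both w0 and w3.
(b): fails — s sees both s and t.
(c): fails — a sees both a and c.
(d): fails — v sees both u and w.
Valid on no frame.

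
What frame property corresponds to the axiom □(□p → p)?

Suppose □(□p→p) is valid. Take Rxy and set V(p)={w : Ryw}. Then at y, □p holds; since □(□p→p) at x, □p→p at y, so p at y, i.e. Ryy.

shift-reflexivity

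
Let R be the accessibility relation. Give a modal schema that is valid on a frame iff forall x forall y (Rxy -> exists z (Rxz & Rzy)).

□□p → □p

This is density; the standard corresponding axiom is C4: □□p → □p.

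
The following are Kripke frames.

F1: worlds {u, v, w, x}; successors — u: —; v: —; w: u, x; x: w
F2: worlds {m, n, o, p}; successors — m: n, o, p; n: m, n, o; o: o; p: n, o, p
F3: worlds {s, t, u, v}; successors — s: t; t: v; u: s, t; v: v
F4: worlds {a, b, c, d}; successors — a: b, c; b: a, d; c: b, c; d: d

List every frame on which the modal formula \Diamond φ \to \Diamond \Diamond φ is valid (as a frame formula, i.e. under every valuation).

This is the axiom for a generalized confluence (Geach) condition; its first-order frame correspondent is \forall x \forall y (xRy \to \exists w (y = w \wedge x R^2 w)).
F1: fails — wRu but no t with u=t and wR²t.
F2: holds.
F3: fails — sRt but no w with t=w and sR²w.
F4: fails — bRa but no w with a=w and bR²w.

F2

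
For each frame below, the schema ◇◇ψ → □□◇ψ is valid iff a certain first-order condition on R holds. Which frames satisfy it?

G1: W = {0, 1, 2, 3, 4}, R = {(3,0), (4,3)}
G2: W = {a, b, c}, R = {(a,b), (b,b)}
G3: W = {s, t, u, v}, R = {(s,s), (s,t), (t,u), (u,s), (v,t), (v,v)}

G2

The schema corresponds to a generalized confluence (Geach) condition: ∀x ∀y ∀z ((xR²y ∧ xR²z) → ∃w (y = w ∧ zRw)).
G1: fails — 4R²0, 4R²0 but no w with 0=w and 0Rw.
G2: ✓.
G3: fails — sR²s, sR²t but no w with s=w and tRw.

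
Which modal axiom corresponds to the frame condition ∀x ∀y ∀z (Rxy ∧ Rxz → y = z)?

◇ψ → □ψ

This is partial functionality; the standard corresponding axiom is CD: ◇ψ → □ψ.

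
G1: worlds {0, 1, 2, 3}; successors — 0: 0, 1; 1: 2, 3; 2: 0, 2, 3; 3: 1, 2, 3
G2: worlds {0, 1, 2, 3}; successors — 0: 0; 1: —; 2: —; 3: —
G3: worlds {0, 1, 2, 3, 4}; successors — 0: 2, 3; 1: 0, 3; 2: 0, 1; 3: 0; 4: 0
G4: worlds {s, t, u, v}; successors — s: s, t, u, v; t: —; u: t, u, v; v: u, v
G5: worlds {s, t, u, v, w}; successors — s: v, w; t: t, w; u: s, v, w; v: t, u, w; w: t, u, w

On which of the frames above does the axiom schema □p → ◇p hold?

Frame correspondent (Sahlqvist): ∀x ∃y Rxy — i.e. seriality.
G1: satisfies the condition.
G2: fails — world 1 has no successor.
G3: satisfies the condition.
G4: fails — world t has no successor.
G5: satisfies the condition.
Valid on: G1, G3, G5.

G1, G3, G5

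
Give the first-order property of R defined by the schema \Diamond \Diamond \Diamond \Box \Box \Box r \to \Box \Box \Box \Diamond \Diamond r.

\forall x \forall y \forall z ((x R^3 y \wedge x R^3 z) \to \exists w (y R^3 w \wedge z R^2 w))

This is a Sahlqvist (Geach-type) schema ◇^3□^3r → □^3◇^2r.
Minimal-valuation argument: fix x; take any y with xR^3y and any z with xR^3z. Set V(r) to the set of worlds R-reachable from y in exactly 3 steps. Then □^3r holds at y, so the antecedent holds at x; validity forces ◇^2r at z, giving a w with zR^2w and yR^3w.
First-order correspondent: \forall x \forall y \forall z ((x R^3 y \wedge x R^3 z) \to \exists w (y R^3 w \wedge z R^2 w)).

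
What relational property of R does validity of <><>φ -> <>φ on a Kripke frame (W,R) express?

transitivity

This is frame-equivalent to □φ → □□φ (substitute ¬φ for φ and contrapose).
Suppose □φ→□□φ is valid. Take Rxy, Ryz and set V(φ)={w : Rxw}. Then □φ at x, so □□φ at x, so □φ at y, so φ at z, i.e. Rxz.
Conversely, any frame satisfying forall x forall y forall z (Rxy & Ryz -> Rxz) validates the schema.
So the correspondent is transitivity.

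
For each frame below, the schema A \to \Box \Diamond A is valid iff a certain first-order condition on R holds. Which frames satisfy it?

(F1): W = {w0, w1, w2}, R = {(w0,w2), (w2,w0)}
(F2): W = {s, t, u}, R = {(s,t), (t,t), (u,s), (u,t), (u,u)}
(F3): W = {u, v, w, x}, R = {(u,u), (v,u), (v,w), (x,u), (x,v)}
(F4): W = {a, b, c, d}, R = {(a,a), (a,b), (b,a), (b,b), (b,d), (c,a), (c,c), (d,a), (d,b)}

Frame correspondent (Sahlqvist): \forall x \forall y (Rxy \to Ryx) — i.e. symmetry.
(F1): holds.
(F2): fails — Rut but not Rtu.
(F3): fails — Rvw but not Rwv.
(F4): fails — Rca but not Rac.
Valid on: (F1).

(F1)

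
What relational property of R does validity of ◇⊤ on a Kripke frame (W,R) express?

seriality: ∀x ∃y Rxy

◇⊤ holds at w iff w has a successor, so frame-validity of ◇⊤ is exactly seriality. Equivalently via □ψ → ◇ψ:
Suppose □ψ→◇ψ is valid. At any x set V(ψ)=W. Then □ψ at x, so ◇ψ at x, so x has a successor.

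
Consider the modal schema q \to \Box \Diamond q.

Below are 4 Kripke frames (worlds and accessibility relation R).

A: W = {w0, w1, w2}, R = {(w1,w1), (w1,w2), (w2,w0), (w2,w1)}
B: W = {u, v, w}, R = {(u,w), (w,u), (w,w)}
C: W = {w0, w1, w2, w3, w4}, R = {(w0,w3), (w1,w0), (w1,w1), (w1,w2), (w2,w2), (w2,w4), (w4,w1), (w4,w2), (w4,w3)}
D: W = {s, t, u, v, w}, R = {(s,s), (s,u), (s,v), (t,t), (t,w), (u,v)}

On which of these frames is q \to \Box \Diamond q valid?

This is the axiom for symmetry; its first-order frame correspondent is \forall x \forall y (Rxy \to Ryx).
A: fails — Rw2w0 but not Rw0w2.
B: satisfies the condition.
C: fails — Rw1w2 but not Rw2w1.
D: fails — Ruv but not Rvu.

B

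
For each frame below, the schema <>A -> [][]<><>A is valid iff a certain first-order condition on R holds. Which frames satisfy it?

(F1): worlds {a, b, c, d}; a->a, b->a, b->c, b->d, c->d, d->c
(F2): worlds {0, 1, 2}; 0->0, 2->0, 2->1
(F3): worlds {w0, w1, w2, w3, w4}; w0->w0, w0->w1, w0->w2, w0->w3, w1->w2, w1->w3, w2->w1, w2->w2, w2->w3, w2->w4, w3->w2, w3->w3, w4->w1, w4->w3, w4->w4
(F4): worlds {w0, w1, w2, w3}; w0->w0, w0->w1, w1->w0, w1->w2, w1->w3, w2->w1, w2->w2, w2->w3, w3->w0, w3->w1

(F4)

Frame correspondent (Sahlqvist): forall x forall y forall z ((xRy & x R^2 z) -> exists w (y = w & z R^2 w)) — i.e. a generalized confluence (Geach) condition.
(F1): fails — bRa, bR²c but no w with a=w and cR²w.
(F2): fails — 2R1, 2R²0 but no w with 1=w and 0R²w.
(F3): fails — w0Rw0, w0R²w1 but no w with w0=w and w1R²w.
(F4): ✓.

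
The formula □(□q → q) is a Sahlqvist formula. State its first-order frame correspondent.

Shift-reflexivity

This schema is the T□ axiom.
Its frame correspondent is shift-reflexivity — ∀x ∀y (Rxy → Ryy).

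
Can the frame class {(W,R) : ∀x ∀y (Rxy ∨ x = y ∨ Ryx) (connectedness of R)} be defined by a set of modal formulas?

Any modally definable frame class is closed under disjoint unions.
Take 2 disjoint single-world reflexive frames: each is trivially connected, but their disjoint union has 2 worlds with no edge between distinct components, so it is not connected.
Hence connectedness of R is not modally definable.

No — not modally definable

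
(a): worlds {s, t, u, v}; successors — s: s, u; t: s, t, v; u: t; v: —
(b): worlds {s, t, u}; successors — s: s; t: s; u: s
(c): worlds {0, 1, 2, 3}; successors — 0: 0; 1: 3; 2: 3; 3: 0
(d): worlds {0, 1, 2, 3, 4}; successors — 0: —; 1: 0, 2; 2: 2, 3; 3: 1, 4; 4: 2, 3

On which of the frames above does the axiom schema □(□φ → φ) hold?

(b)

This is the axiom for shift-reflexivity; its first-order frame correspondent is ∀x ∀y (Rxy → Ryy).
(a): fails — Rtv but not Rvv.
(b): ✓.
(c): fails — R23 but not R33.
(d): fails — R10 but not R00.
Valid on: (b).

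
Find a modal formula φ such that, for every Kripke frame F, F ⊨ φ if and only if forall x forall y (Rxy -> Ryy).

□(□p → p)

A defining formula is □(□p → p) (the T□ axiom).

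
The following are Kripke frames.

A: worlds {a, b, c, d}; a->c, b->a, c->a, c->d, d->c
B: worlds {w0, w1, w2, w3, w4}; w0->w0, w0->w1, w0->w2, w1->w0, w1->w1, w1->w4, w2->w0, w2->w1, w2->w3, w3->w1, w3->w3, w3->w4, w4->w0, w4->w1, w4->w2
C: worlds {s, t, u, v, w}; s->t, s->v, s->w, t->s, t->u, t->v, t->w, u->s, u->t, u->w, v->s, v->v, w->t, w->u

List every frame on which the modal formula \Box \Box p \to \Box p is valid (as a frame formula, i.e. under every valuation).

B, C

Frame correspondent (Sahlqvist): \forall x \forall y (Rxy \to \exists z (Rxz \wedge Rzy)) — i.e. density.
A: fails — Rcd but no z with Rcz and Rzd.
B: satisfies the condition.
C: satisfies the condition.
Valid on: B, C.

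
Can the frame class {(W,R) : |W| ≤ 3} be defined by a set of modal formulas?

Not definable by any modal formula

Any modally definable frame class is closed under disjoint unions.
Any modal formula valid on each of 4 disjoint one-world frames is valid on their disjoint union (validity is preserved under disjoint unions). Each one-world frame has |W|=1≤3, but the union has |W|=4.
Hence having at most 3 worlds is not modally definable.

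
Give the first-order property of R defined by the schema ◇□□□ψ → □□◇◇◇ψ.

∀x ∀y ∀z ((xRy ∧ xR²z) → ∃w (yR³w ∧ zR³w))

This is a Sahlqvist (Geach-type) schema ◇^1□^3ψ → □^2◇^3ψ.
First-order correspondent: ∀x ∀y ∀z ((xRy ∧ xR²z) → ∃w (yR³w ∧ zR³w)).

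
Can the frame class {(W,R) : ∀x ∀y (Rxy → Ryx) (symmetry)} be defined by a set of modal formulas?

Yes — defined by p → □◇p

Yes: it is symmetry, defined by the B schema p → □◇p.
Suppose p→□◇p is valid. Take Rxy and set V(p)={x}. Then p at x, so □◇p at x, so ◇p at y, so some z with Ryz has p; z=x, i.e. Ryx.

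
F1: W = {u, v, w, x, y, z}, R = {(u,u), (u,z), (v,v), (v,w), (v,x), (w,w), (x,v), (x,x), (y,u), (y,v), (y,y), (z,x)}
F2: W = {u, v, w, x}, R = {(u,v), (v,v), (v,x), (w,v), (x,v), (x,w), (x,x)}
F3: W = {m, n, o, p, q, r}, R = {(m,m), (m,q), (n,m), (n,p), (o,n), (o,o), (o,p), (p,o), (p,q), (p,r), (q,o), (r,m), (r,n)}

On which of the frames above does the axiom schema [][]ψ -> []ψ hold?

Frame correspondent (Sahlqvist): forall x forall y (Rxy -> exists z (Rxz & Rzy)) — i.e. density.
F1: condition met.
F2: condition met.
F3: fails — Rpr but no z with Rpz and Rzr.

F1, F2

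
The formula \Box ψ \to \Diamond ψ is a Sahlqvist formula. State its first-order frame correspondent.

Suppose □ψ→◇ψ is valid. At any x set V(ψ)=W. Then □ψ at x, so ◇ψ at x, so x has a successor.
Conversely, any frame satisfying \forall x \exists y Rxy validates the schema.
So the correspondent is seriality.

seriality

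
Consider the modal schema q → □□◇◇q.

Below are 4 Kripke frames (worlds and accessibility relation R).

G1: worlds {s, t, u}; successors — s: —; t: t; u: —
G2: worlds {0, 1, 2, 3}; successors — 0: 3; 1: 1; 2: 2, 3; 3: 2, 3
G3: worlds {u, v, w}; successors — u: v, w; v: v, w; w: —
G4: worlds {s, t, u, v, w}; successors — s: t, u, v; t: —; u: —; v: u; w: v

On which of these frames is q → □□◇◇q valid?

The schema corresponds to a generalized confluence (Geach) condition: ∀x ∀z (xR²z → ∃w (x = w ∧ zR²w)).
G1: satisfies the condition.
G2: fails — 0R²2 but no w with 0=w and 2R²w.
G3: fails — uR²v but no t with u=t and vR²t.
G4: fails — sR²u but no w* with s=w* and uR²w*.
Valid on: G1.

G1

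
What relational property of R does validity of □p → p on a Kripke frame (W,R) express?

Suppose □p→p is valid. At any x set V(p)={w : Rxw}. Then □p holds at x, so p holds at x, i.e. Rxx.
The converse is a direct semantic check.
Frame condition: ∀x Rxx.

reflexivity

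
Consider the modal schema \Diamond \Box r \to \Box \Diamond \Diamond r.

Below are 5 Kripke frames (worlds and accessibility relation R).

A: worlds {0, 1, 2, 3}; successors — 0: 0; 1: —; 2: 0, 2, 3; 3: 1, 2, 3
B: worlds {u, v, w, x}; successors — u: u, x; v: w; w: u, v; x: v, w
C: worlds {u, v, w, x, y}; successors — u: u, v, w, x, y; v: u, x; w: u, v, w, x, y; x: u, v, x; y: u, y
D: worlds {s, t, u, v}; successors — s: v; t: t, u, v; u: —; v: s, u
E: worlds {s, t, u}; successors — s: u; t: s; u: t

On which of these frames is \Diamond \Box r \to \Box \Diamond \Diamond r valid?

C

The schema corresponds to a generalized confluence (Geach) condition: \forall x \forall y \forall z ((xRy \wedge xRz) \to \exists w (yRw \wedge z R^2 w)).
A: fails — 2R3, 2R0 but no w with 3Rw and 0R²w.
B: fails — wRv, wRv but no t with vRt and vR²t.
C: ✓.
D: fails — sRv, sRv but no w with vRw and vR²w.
E: fails — sRu, sRu but no w with uRw and uR²w.
Valid on: C.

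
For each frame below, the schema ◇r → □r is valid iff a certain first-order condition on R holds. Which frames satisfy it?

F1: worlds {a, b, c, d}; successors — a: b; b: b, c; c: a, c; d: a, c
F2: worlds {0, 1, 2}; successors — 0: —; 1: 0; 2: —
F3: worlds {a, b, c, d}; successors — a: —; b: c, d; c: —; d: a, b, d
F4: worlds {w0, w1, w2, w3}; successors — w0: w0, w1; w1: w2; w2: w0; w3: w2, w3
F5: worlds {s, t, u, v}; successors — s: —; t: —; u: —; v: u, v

This is the axiom for partial functionality; its first-order frame correspondent is ∀x ∀y ∀z (Rxy ∧ Rxz → y = z).
F1: fails — b sees both b and c.
F2: ✓.
F3: fails — b sees both c and d.
F4: fails — w0 sees both w0 and w1.
F5: fails — v sees both u and v.

F2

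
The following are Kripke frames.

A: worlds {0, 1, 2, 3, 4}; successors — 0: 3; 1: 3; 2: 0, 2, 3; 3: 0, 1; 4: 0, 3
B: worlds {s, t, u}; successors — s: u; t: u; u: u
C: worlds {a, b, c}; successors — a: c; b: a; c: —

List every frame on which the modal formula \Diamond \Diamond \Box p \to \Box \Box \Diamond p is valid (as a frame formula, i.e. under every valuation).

B

Frame correspondent (Sahlqvist): \forall x \forall y \forall z ((x R^2 y \wedge x R^2 z) \to \exists w (yRw \wedge zRw)) — i.e. a generalized confluence (Geach) condition.
A: fails — 2R²0, 2R²3 but no w with 0Rw and 3Rw.
B: satisfies the condition.
C: fails — bR²c, bR²c but no w with cRw and cRw.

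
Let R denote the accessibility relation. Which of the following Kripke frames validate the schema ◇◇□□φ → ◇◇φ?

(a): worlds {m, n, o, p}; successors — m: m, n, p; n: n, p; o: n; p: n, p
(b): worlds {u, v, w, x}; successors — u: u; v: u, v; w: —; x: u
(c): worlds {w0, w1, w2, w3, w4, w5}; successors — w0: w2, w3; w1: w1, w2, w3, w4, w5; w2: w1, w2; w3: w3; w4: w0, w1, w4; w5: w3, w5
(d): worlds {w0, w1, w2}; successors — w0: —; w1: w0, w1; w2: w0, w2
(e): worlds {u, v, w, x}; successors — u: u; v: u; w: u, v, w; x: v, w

This is the axiom for a generalized confluence (Geach) condition; its first-order frame correspondent is ∀x ∀y (xR²y → ∃w (yR²w ∧ xR²w)).
(a): condition met.
(b): condition met.
(c): condition met.
(d): fails — w1R²w0 but no w with w0R²w and w1R²w.
(e): condition met.
Valid on: (a), (b), (c), (e).

(a), (b), (c), (e)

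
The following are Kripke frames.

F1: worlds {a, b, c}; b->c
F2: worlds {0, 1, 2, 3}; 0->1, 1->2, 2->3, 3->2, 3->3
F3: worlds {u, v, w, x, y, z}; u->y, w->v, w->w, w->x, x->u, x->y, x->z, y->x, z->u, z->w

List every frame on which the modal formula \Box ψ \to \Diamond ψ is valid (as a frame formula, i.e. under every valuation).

F2

The schema corresponds to seriality: \forall x \exists y Rxy.
F1: fails — world a has no successor.
F2: condition met.
F3: fails — world v has no successor.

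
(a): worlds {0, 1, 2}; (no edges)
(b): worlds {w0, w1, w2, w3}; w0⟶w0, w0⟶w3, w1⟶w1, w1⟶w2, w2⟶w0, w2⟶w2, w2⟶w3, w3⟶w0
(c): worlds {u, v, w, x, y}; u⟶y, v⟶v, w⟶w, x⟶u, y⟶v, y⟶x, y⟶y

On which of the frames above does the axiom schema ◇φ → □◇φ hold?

(a)

The schema corresponds to the Euclidean property: ∀x ∀y ∀z (Rxy ∧ Rxz → Ryz).
(a): holds.
(b): fails — Rw0w3 and Rw0w3 but not Rw3w3.
(c): fails — Rxu and Rxu but not Ruu.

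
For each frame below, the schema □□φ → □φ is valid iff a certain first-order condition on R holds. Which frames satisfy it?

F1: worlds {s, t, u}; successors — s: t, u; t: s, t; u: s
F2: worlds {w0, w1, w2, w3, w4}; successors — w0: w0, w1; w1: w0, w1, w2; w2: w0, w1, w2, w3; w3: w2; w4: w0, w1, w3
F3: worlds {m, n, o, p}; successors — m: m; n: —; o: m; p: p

F3

This is the axiom for density; its first-order frame correspondent is ∀x ∀y (Rxy → ∃z (Rxz ∧ Rzy)).
F1: fails — Rus but no z with Ruz and Rzs.
F2: fails — Rw4w3 but no z with Rw4z and Rzw3.
F3: ✓.
Valid on: F3.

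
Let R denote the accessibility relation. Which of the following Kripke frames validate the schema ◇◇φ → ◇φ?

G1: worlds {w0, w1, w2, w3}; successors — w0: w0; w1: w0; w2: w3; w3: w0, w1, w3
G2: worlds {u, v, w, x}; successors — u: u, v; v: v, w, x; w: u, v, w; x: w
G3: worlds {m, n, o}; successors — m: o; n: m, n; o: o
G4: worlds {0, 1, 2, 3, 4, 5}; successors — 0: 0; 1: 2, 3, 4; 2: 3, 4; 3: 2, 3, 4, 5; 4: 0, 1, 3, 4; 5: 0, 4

This is the axiom for transitivity; its first-order frame correspondent is ∀x ∀y ∀z (Rxy ∧ Ryz → Rxz).
G1: fails — Rw2w3 and Rw3w1 but not Rw2w1.
G2: fails — Ruv and Rvw but not Ruw.
G3: fails — Rnm and Rmo but not Rno.
G4: fails — R34 and R40 but not R30.
Valid on no frame.

none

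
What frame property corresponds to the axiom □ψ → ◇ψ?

seriality

Suppose □ψ→◇ψ is valid. At any x set V(ψ)=W. Then □ψ at x, so ◇ψ at x, so x has a successor.
Conversely, any frame satisfying ∀x ∃y Rxy validates the schema.
Frame condition: ∀x ∃y Rxy.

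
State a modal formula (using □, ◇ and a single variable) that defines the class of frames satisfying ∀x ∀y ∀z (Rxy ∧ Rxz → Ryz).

◇q → □◇q

A defining formula is ◇q → □◇q (the 5 axiom).
Suppose ◇q→□◇q is valid. Take Rxy, Rxz and set V(q)={y}. Then ◇q at x, so □◇q at x, so ◇q at z, so some w with Rzw has q; w=y, i.e. Rzy. By symmetry of the argument, Ryz.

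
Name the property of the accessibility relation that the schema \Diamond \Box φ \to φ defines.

symmetry: \forall x \forall y (Rxy \to Ryx)

This is frame-equivalent to φ → □◇φ (substitute ¬φ for φ and contrapose).
Suppose φ→□◇φ is valid. Take Rxy and set V(φ)={x}. Then φ at x, so □◇φ at x, so ◇φ at y, so some z with Ryz has φ; z=x, i.e. Ryx.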